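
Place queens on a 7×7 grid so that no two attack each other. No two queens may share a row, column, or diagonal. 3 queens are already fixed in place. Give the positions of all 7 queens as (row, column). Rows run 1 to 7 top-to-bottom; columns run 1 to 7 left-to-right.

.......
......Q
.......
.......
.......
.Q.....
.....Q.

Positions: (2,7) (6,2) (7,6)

(1,3) (2,7) (3,4) (4,1) (5,5) (6,2) (7,6)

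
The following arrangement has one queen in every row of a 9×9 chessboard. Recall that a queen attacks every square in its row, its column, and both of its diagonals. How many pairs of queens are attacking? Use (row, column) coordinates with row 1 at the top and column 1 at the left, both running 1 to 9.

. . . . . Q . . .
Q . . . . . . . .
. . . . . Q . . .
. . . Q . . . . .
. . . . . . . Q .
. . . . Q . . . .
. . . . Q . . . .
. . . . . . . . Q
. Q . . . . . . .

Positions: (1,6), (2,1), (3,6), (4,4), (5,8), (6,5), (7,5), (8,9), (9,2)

Same column: (1,6)–(3,6) (column 6); (6,5)–(7,5) (column 5).
Same diagonal: (2,1)–(6,5) (|2−6| = |1−5| = 4); (3,6)–(5,8) (|3−5| = |6−8| = 2); (6,5)–(9,2) (|6−9| = |5−2| = 3).
Total attacking pairs: 5.

5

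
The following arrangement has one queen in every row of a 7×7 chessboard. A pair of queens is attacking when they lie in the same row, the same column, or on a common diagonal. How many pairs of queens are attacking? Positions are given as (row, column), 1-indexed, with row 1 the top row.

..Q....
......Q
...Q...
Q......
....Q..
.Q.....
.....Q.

All columns are distinct and no two queens satisfy |Δrow| = |Δcol|, so no pair attacks.

0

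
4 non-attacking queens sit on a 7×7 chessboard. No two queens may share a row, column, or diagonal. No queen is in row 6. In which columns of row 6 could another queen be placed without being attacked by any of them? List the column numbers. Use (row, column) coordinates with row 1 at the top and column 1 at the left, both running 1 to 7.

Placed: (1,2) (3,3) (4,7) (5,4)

columns 1

(1,2) attacks row 6 at column 2 and diagonals 7.
(3,3) attacks row 6 at column 3 and diagonals 6.
(4,7) attacks row 6 at column 7 and diagonals 5.
(5,4) attacks row 6 at column 4 and diagonals 3, 5.
Attacked columns: {2, 3, 4, 5, 6, 7}. Safe: {1}.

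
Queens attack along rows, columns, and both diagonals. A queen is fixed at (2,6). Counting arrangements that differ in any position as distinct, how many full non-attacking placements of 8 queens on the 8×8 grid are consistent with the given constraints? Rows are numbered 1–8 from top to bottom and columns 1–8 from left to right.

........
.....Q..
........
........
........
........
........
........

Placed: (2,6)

Branch on row 1: col 1 → 1; col 2 → 2; col 3 → 8; col 4 → 3; col 8 → 0.
Sum: 1 + 2 + 8 + 3 + 0 = 14.

14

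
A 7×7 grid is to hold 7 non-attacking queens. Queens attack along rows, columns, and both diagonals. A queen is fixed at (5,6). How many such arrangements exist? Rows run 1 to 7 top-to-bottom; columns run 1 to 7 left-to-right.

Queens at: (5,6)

Branch on row 1: col 1 → 1; col 3 → 1; col 4 → 2; col 5 → 1; col 7 → 1.
Sum: 1 + 1 + 2 + 1 + 1 = 6.

6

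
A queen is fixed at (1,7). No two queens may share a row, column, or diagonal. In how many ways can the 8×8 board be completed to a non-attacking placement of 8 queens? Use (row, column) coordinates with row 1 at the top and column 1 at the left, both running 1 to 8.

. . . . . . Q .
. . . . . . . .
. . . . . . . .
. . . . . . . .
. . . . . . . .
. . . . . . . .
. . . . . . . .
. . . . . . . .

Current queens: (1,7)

Branch on row 2: col 1 → 1; col 2 → 2; col 3 → 2; col 4 → 2; col 5 → 1.
Sum: 1 + 2 + 2 + 2 + 1 = 8.

8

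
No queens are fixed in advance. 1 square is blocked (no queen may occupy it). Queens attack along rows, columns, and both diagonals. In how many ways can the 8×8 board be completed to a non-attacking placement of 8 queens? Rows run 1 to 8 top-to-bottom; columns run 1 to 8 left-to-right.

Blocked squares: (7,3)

78

Branch on row 1: col 1 → 4; col 2 → 7; col 3 → 16; col 4 → 12; col 5 → 15; col 6 → 16; col 7 → 5; col 8 → 3.
Sum: 4 + 7 + 16 + 12 + 15 + 16 + 5 + 3 = 78.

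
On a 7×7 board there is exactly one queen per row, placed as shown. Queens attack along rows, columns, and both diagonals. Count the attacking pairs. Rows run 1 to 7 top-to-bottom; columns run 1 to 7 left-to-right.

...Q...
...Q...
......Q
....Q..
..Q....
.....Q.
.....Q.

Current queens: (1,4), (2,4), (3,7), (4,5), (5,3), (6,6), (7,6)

2

Same column: (1,4)–(2,4) (column 4); (6,6)–(7,6) (column 6).
Total attacking pairs: 2.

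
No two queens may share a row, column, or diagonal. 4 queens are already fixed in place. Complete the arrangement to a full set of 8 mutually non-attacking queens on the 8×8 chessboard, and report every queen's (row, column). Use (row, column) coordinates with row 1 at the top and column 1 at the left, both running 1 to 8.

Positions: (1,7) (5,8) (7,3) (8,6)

Row 2: attacked by (1,7)→{6,7,8}; (5,8)→{5,8}; (7,3)→{3,8}; (8,6)→{6}. Safe: 1, 2, 4. Place at column 2.
Row 3: attacked by (1,7)→{5,7}; (2,2)→{1,2,3}; (5,8)→{6,8}; (7,3)→{3,7}; (8,6)→{1,6}. Safe: 4. Place at column 4.
Row 4: attacked by (1,7)→{4,7}; (2,2)→{2,4}; (3,4)→{3,4,5}; (5,8)→{7,8}; (7,3)→{3,6}; (8,6)→{2,6}. Safe: 1. Place at column 1.
Row 6: attacked by (1,7)→{2,7}; (2,2)→{2,6}; (3,4)→{1,4,7}; (4,1)→{1,3}; (5,8)→{7,8}; (7,3)→{2,3,4}; (8,6)→{4,6,8}. Safe: 5. Place at column 5.
Columns [7, 2, 4, 1, 8, 5, 3, 6], r−c [-6, 0, -1, 3, -3, 1, 4, 2], r+c [8, 4, 7, 5, 13, 11, 10, 14] are all distinct, so no two queens attack.

(1,7) (2,2) (3,4) (4,1) (5,8) (6,5) (7,3) (8,6)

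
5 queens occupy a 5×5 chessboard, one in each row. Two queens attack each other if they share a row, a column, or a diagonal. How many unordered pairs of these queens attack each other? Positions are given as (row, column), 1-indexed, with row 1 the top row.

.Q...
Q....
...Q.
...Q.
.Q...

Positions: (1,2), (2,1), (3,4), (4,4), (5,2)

Same column: (1,2)–(5,2) (column 2); (3,4)–(4,4) (column 4).
Same diagonal: (1,2)–(2,1) (|1−2| = |2−1| = 1); (1,2)–(3,4) (|1−3| = |2−4| = 2); (3,4)–(5,2) (|3−5| = |4−2| = 2).
Total attacking pairs: 5.

5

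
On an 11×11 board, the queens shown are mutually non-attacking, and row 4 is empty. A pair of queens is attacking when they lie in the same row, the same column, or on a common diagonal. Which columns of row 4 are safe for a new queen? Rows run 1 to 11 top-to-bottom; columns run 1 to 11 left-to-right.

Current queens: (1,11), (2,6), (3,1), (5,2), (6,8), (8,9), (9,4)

columns 7

(1,11) attacks row 4 at column 11 and diagonals 8.
(2,6) attacks row 4 at column 6 and diagonals 4, 8.
(3,1) attacks row 4 at column 1 and diagonals 2.
(5,2) attacks row 4 at column 2 and diagonals 1, 3.
(6,8) attacks row 4 at column 8 and diagonals 6, 10.
(8,9) attacks row 4 at column 9 and diagonals 5.
(9,4) attacks row 4 at column 4 and diagonals 9.
Attacked columns: {1, 2, 3, 4, 5, 6, 8, 9, 10, 11}. Safe: {7}.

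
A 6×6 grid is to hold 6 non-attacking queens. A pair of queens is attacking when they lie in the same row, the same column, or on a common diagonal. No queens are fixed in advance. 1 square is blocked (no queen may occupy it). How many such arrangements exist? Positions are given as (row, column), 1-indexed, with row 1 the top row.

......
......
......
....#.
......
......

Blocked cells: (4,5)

Branch on row 1: col 1 → 0; col 2 → 1; col 3 → 0; col 4 → 1; col 5 → 1; col 6 → 0.
Sum: 0 + 1 + 0 + 1 + 1 + 0 = 3.

3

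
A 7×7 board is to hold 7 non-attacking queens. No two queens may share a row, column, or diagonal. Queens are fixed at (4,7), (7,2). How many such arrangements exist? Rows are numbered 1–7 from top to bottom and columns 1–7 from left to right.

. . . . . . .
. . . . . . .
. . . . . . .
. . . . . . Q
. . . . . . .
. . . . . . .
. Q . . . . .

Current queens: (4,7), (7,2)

Branch on row 1: col 1 → 0; col 3 → 0; col 5 → 1; col 6 → 1.
Sum: 0 + 0 + 1 + 1 = 2.

2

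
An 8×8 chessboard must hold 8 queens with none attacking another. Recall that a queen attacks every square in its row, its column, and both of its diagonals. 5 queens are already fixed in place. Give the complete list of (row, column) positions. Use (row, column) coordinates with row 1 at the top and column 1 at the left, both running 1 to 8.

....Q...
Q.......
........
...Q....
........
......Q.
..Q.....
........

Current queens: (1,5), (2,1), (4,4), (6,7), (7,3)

(1,5) (2,1) (3,8) (4,4) (5,2) (6,7) (7,3) (8,6)

Row 3: attacked by (1,5)→{3,5,7}; (2,1)→{1,2}; (4,4)→{3,4,5}; (6,7)→{4,7}; (7,3)→{3,7}. Safe: 6, 8. Place at column 8.
Row 5: attacked by (1,5)→{1,5}; (2,1)→{1,4}; (3,8)→{6,8}; (4,4)→{3,4,5}; (6,7)→{6,7,8}; (7,3)→{1,3,5}. Safe: 2. Place at column 2.
Row 8: attacked by (1,5)→{5}; (2,1)→{1,7}; (3,8)→{3,8}; (4,4)→{4,8}; (5,2)→{2,5}; (6,7)→{5,7}; (7,3)→{2,3,4}. Safe: 6. Place at column 6.
Columns [5, 1, 8, 4, 2, 7, 3, 6], r−c [-4, 1, -5, 0, 3, -1, 4, 2], r+c [6, 3, 11, 8, 7, 13, 10, 14] are all distinct, so no two queens attack.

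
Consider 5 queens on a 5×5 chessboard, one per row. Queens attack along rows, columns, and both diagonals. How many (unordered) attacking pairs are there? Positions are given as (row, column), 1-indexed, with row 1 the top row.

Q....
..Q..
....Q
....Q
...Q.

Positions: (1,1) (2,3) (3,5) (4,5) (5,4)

3

Same column: (3,5)–(4,5) (column 5).
Same diagonal: (2,3)–(4,5) (|2−4| = |3−5| = 2); (4,5)–(5,4) (|4−5| = |5−4| = 1).
Total attacking pairs: 3.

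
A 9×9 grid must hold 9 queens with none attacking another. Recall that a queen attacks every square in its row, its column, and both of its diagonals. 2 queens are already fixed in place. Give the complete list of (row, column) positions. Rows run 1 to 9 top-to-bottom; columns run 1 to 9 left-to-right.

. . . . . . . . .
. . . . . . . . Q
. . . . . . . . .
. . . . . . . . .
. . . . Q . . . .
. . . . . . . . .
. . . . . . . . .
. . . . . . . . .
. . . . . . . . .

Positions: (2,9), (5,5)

Row 1: attacked by (2,9)→{8,9}; (5,5)→{1,5,9}. Safe: 2, 3, 4, 6, 7. Place at column 2.
Row 3: attacked by (1,2)→{2,4}; (2,9)→{8,9}; (5,5)→{3,5,7}. Safe: 1, 6. Place at column 6.
Row 4: attacked by (1,2)→{2,5}; (2,9)→{7,9}; (3,6)→{5,6,7}; (5,5)→{4,5,6}. Safe: 1, 3, 8. Place at column 3.
Row 6: attacked by (1,2)→{2,7}; (2,9)→{5,9}; (3,6)→{3,6,9}; (4,3)→{1,3,5}; (5,5)→{4,5,6}. Safe: 8. Place at column 8.
Row 7: attacked by (1,2)→{2,8}; (2,9)→{4,9}; (3,6)→{2,6}; (4,3)→{3,6}; (5,5)→{3,5,7}; (6,8)→{7,8,9}. Safe: 1. Place at column 1.
Row 8: attacked by (1,2)→{2,9}; (2,9)→{3,9}; (3,6)→{1,6}; (4,3)→{3,7}; (5,5)→{2,5,8}; (6,8)→{6,8}; (7,1)→{1,2}. Safe: 4. Place at column 4.
Row 9: attacked by (1,2)→{2}; (2,9)→{2,9}; (3,6)→{6}; (4,3)→{3,8}; (5,5)→{1,5,9}; (6,8)→{5,8}; (7,1)→{1,3}; (8,4)→{3,4,5}. Safe: 7. Place at column 7.
Columns [2, 9, 6, 3, 5, 8, 1, 4, 7], r−c [-1, -7, -3, 1, 0, -2, 6, 4, 2], r+c [3, 11, 9, 7, 10, 14, 8, 12, 16] are all distinct, so no two queens attack.

(1,2) (2,9) (3,6) (4,3) (5,5) (6,8) (7,1) (8,4) (9,7)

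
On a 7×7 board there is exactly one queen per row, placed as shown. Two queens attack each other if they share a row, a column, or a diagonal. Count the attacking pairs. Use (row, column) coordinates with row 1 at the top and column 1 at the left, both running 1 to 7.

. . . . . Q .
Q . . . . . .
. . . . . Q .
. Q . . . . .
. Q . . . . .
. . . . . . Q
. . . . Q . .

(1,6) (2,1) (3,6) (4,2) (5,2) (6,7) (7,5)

Same column: (1,6)–(3,6) (column 6); (4,2)–(5,2) (column 2).
Same diagonal: (1,6)–(5,2) (|1−5| = |6−2| = 4); (4,2)–(7,5) (|4−7| = |2−5| = 3).
Total attacking pairs: 4.

4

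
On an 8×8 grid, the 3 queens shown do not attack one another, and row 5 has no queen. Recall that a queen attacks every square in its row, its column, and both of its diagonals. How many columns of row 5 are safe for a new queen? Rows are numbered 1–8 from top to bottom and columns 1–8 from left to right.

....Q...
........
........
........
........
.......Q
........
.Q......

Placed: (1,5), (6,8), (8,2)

(1,5) attacks row 5 at column 5 and diagonals 1.
(6,8) attacks row 5 at column 8 and diagonals 7.
(8,2) attacks row 5 at column 2 and diagonals 5.
Attacked columns: {1, 2, 5, 7, 8}. Safe: {3, 4, 6}.

3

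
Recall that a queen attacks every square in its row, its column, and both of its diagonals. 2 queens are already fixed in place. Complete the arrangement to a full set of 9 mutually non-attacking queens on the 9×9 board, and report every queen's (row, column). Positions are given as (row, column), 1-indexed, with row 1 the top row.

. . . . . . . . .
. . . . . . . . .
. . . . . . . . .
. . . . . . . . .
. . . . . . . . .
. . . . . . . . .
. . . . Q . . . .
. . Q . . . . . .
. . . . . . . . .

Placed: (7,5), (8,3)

(1,7) (2,2) (3,4) (4,6) (5,1) (6,9) (7,5) (8,3) (9,8)

Row 1: attacked by (7,5)→{5}; (8,3)→{3}. Safe: 1, 2, 4, 6, 7, 8, 9. Place at column 7.
Row 2: attacked by (1,7)→{6,7,8}; (7,5)→{5}; (8,3)→{3,9}. Safe: 1, 2, 4. Place at column 2.
Row 3: attacked by (1,7)→{5,7,9}; (2,2)→{1,2,3}; (7,5)→{1,5,9}; (8,3)→{3,8}. Safe: 4, 6. Place at column 4.
Row 4: attacked by (1,7)→{4,7}; (2,2)→{2,4}; (3,4)→{3,4,5}; (7,5)→{2,5,8}; (8,3)→{3,7}. Safe: 1, 6, 9. Place at column 6.
Row 5: attacked by (1,7)→{3,7}; (2,2)→{2,5}; (3,4)→{2,4,6}; (4,6)→{5,6,7}; (7,5)→{3,5,7}; (8,3)→{3,6}. Safe: 1, 8, 9. Place at column 1.
Row 6: attacked by (1,7)→{2,7}; (2,2)→{2,6}; (3,4)→{1,4,7}; (4,6)→{4,6,8}; (5,1)→{1,2}; (7,5)→{4,5,6}; (8,3)→{1,3,5}. Safe: 9. Place at column 9.
Row 9: attacked by (1,7)→{7}; (2,2)→{2,9}; (3,4)→{4}; (4,6)→{1,6}; (5,1)→{1,5}; (6,9)→{6,9}; (7,5)→{3,5,7}; (8,3)→{2,3,4}. Safe: 8. Place at column 8.
Columns [7, 2, 4, 6, 1, 9, 5, 3, 8], r−c [-6, 0, -1, -2, 4, -3, 2, 5, 1], r+c [8, 4, 7, 10, 6, 15, 12, 11, 17] are all distinct, so no two queens attack.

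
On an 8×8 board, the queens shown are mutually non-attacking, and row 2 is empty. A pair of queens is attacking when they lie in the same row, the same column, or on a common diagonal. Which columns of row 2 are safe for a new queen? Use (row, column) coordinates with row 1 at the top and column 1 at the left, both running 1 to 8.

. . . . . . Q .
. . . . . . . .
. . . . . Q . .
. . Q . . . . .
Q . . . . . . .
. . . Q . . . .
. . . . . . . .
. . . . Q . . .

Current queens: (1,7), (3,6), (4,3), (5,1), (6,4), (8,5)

columns 2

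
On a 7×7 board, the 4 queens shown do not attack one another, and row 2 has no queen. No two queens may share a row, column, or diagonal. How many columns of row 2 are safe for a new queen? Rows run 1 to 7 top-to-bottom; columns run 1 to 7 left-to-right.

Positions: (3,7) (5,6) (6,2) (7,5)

(3,7) attacks row 2 at column 7 and diagonals 6.
(5,6) attacks row 2 at column 6 and diagonals 3.
(6,2) attacks row 2 at column 2 and diagonals 6.
(7,5) attacks row 2 at column 5.
Attacked columns: {2, 3, 5, 6, 7}. Safe: {1, 4}.

2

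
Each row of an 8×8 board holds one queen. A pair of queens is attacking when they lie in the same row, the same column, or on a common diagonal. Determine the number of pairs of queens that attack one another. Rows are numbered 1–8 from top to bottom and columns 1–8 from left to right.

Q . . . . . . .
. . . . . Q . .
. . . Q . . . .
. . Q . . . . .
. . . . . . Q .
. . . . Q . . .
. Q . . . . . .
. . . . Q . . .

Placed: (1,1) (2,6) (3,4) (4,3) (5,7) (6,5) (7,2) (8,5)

3

Same column: (6,5)–(8,5) (column 5).
Same diagonal: (3,4)–(4,3) (|3−4| = |4−3| = 1); (4,3)–(6,5) (|4−6| = |3−5| = 2).
Total attacking pairs: 3.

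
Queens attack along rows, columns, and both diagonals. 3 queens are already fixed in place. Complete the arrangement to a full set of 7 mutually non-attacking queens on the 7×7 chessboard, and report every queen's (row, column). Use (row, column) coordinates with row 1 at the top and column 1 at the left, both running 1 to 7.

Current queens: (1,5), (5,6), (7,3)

(1,5) (2,7) (3,2) (4,4) (5,6) (6,1) (7,3)

Row 2: attacked by (1,5)→{4,5,6}; (5,6)→{3,6}; (7,3)→{3}. Safe: 1, 2, 7. Place at column 7.
Row 3: attacked by (1,5)→{3,5,7}; (2,7)→{6,7}; (5,6)→{4,6}; (7,3)→{3,7}. Safe: 1, 2. Place at column 2.
Row 4: attacked by (1,5)→{2,5}; (2,7)→{5,7}; (3,2)→{1,2,3}; (5,6)→{5,6,7}; (7,3)→{3,6}. Safe: 4. Place at column 4.
Row 6: attacked by (1,5)→{5}; (2,7)→{3,7}; (3,2)→{2,5}; (4,4)→{2,4,6}; (5,6)→{5,6,7}; (7,3)→{2,3,4}. Safe: 1. Place at column 1.
Columns [5, 7, 2, 4, 6, 1, 3], r−c [-4, -5, 1, 0, -1, 5, 4], r+c [6, 9, 5, 8, 11, 7, 10] are all distinct, so no two queens attack.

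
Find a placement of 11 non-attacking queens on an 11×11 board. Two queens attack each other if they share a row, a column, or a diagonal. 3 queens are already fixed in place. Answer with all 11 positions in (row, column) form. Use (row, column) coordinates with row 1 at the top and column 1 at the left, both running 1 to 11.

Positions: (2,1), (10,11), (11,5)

Row 1: attacked by (2,1)→{1,2}; (10,11)→{2,11}; (11,5)→{5}. Safe: 3, 4, 6, 7, 8, 9, 10. Place at column 9.
Row 3: attacked by (1,9)→{7,9,11}; (2,1)→{1,2}; (10,11)→{4,11}; (11,5)→{5}. Safe: 3, 6, 8, 10. Place at column 10.
Row 4: attacked by (1,9)→{6,9}; (2,1)→{1,3}; (3,10)→{9,10,11}; (10,11)→{5,11}; (11,5)→{5}. Safe: 2, 4, 7, 8. Place at column 7.
Row 5: attacked by (1,9)→{5,9}; (2,1)→{1,4}; (3,10)→{8,10}; (4,7)→{6,7,8}; (10,11)→{6,11}; (11,5)→{5,11}. Safe: 2, 3. Place at column 3.
Row 6: attacked by (1,9)→{4,9}; (2,1)→{1,5}; (3,10)→{7,10}; (4,7)→{5,7,9}; (5,3)→{2,3,4}; (10,11)→{7,11}; (11,5)→{5,10}. Safe: 6, 8. Place at column 8.
Row 7: attacked by (1,9)→{3,9}; (2,1)→{1,6}; (3,10)→{6,10}; (4,7)→{4,7,10}; (5,3)→{1,3,5}; (6,8)→{7,8,9}; (10,11)→{8,11}; (11,5)→{1,5,9}. Safe: 2. Place at column 2.
Row 8: attacked by (1,9)→{2,9}; (2,1)→{1,7}; (3,10)→{5,10}; (4,7)→{3,7,11}; (5,3)→{3,6}; (6,8)→{6,8,10}; (7,2)→{1,2,3}; (10,11)→{9,11}; (11,5)→{2,5,8}. Safe: 4. Place at column 4.
Row 9: attacked by (1,9)→{1,9}; (2,1)→{1,8}; (3,10)→{4,10}; (4,7)→{2,7}; (5,3)→{3,7}; (6,8)→{5,8,11}; (7,2)→{2,4}; (8,4)→{3,4,5}; (10,11)→{10,11}; (11,5)→{3,5,7}. Safe: 6. Place at column 6.
Columns [9, 1, 10, 7, 3, 8, 2, 4, 6, 11, 5], r−c [-8, 1, -7, -3, 2, -2, 5, 4, 3, -1, 6], r+c [10, 3, 13, 11, 8, 14, 9, 12, 15, 21, 16] are all distinct, so no two queens attack.

(1,9) (2,1) (3,10) (4,7) (5,3) (6,8) (7,2) (8,4) (9,6) (10,11) (11,5)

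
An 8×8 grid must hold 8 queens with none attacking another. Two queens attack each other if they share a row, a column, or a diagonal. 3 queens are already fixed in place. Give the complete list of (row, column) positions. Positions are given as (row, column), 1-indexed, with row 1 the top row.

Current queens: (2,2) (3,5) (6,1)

(1,4) (2,2) (3,5) (4,8) (5,6) (6,1) (7,3) (8,7)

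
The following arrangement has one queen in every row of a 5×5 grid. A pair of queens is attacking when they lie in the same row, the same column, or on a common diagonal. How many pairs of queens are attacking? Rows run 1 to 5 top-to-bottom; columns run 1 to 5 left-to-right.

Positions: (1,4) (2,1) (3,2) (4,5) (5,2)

3

Same column: (3,2)–(5,2) (column 2).
Same diagonal: (1,4)–(3,2) (|1−3| = |4−2| = 2); (2,1)–(3,2) (|2−3| = |1−2| = 1).
Total attacking pairs: 3.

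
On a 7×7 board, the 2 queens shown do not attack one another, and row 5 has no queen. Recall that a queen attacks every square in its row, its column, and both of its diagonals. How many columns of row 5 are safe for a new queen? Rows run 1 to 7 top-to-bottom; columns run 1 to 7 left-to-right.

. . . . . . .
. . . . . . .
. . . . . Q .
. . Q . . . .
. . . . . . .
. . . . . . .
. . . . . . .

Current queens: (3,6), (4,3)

3

(3,6) attacks row 5 at column 6 and diagonals 4.
(4,3) attacks row 5 at column 3 and diagonals 2, 4.
Attacked columns: {2, 3, 4, 6}. Safe: {1, 5, 7}.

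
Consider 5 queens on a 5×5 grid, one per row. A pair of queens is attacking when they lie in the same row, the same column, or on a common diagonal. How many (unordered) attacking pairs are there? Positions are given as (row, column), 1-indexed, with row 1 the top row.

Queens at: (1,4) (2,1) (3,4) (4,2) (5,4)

Same column: (1,4)–(3,4) (column 4); (1,4)–(5,4) (column 4); (3,4)–(5,4) (column 4).
Same diagonal: (2,1)–(5,4) (|2−5| = |1−4| = 3).
Total attacking pairs: 4.

4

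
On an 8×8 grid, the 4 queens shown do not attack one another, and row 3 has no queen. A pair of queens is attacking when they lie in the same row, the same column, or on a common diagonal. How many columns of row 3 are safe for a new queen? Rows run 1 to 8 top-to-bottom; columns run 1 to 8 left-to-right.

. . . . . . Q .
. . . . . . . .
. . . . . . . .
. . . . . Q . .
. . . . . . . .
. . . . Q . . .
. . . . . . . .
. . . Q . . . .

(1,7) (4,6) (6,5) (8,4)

(1,7) attacks row 3 at column 7 and diagonals 5.
(4,6) attacks row 3 at column 6 and diagonals 5, 7.
(6,5) attacks row 3 at column 5 and diagonals 2, 8.
(8,4) attacks row 3 at column 4.
Attacked columns: {2, 4, 5, 6, 7, 8}. Safe: {1, 3}.

2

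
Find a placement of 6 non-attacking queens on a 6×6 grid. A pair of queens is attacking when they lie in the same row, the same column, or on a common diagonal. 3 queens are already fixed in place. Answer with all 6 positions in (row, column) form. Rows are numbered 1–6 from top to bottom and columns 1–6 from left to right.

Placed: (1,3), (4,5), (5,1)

(1,3) (2,6) (3,2) (4,5) (5,1) (6,4)

Row 2: attacked by (1,3)→{2,3,4}; (4,5)→{3,5}; (5,1)→{1,4}. Safe: 6. Place at column 6.
Row 3: attacked by (1,3)→{1,3,5}; (2,6)→{5,6}; (4,5)→{4,5,6}; (5,1)→{1,3}. Safe: 2. Place at column 2.
Row 6: attacked by (1,3)→{3}; (2,6)→{2,6}; (3,2)→{2,5}; (4,5)→{3,5}; (5,1)→{1,2}. Safe: 4. Place at column 4.
Columns [3, 6, 2, 5, 1, 4], r−c [-2, -4, 1, -1, 4, 2], r+c [4, 8, 5, 9, 6, 10] are all distinct, so no two queens attack.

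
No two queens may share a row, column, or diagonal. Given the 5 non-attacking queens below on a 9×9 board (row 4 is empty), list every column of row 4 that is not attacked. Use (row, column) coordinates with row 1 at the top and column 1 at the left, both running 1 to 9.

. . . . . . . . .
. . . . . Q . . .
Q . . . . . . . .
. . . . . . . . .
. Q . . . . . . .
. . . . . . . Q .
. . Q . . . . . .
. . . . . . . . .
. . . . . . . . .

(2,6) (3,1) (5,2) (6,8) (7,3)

(2,6) attacks row 4 at column 6 and diagonals 4, 8.
(3,1) attacks row 4 at column 1 and diagonals 2.
(5,2) attacks row 4 at column 2 and diagonals 1, 3.
(6,8) attacks row 4 at column 8 and diagonals 6.
(7,3) attacks row 4 at column 3 and diagonals 6.
Attacked columns: {1, 2, 3, 4, 6, 8}. Safe: {5, 7, 9}.

columns 5, 7, 9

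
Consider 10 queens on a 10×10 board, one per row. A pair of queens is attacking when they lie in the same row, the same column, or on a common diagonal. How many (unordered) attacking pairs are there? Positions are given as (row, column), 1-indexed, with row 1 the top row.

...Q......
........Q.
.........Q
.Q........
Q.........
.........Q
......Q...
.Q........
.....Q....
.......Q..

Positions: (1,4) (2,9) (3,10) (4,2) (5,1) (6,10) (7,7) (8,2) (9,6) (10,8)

Same column: (3,10)–(6,10) (column 10); (4,2)–(8,2) (column 2).
Same diagonal: (2,9)–(3,10) (|2−3| = |9−10| = 1); (4,2)–(5,1) (|4−5| = |2−1| = 1); (4,2)–(10,8) (|4−10| = |2−8| = 6).
Total attacking pairs: 5.

5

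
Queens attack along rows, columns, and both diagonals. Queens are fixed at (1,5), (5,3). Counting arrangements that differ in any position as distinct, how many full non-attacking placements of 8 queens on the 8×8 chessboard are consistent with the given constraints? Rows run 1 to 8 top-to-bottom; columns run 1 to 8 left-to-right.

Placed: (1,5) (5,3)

6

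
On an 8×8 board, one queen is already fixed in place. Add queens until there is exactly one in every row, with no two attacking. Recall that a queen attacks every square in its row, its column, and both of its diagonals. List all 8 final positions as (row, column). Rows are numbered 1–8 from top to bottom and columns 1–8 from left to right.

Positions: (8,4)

Row 1: attacked by (8,4)→{4}. Safe: 1, 2, 3, 5, 6, 7, 8. Place at column 6.
Row 2: attacked by (1,6)→{5,6,7}; (8,4)→{4}. Safe: 1, 2, 3, 8. Place at column 2.
Row 3: attacked by (1,6)→{4,6,8}; (2,2)→{1,2,3}; (8,4)→{4}. Safe: 5, 7. Place at column 7.
Row 4: attacked by (1,6)→{3,6}; (2,2)→{2,4}; (3,7)→{6,7,8}; (8,4)→{4,8}. Safe: 1, 5. Place at column 1.
Row 5: attacked by (1,6)→{2,6}; (2,2)→{2,5}; (3,7)→{5,7}; (4,1)→{1,2}; (8,4)→{1,4,7}. Safe: 3, 8. Place at column 3.
Row 6: attacked by (1,6)→{1,6}; (2,2)→{2,6}; (3,7)→{4,7}; (4,1)→{1,3}; (5,3)→{2,3,4}; (8,4)→{2,4,6}. Safe: 5, 8. Place at column 5.
Row 7: attacked by (1,6)→{6}; (2,2)→{2,7}; (3,7)→{3,7}; (4,1)→{1,4}; (5,3)→{1,3,5}; (6,5)→{4,5,6}; (8,4)→{3,4,5}. Safe: 8. Place at column 8.
Columns [6, 2, 7, 1, 3, 5, 8, 4], r−c [-5, 0, -4, 3, 2, 1, -1, 4], r+c [7, 4, 10, 5, 8, 11, 15, 12] are all distinct, so no two queens attack.

(1,6) (2,2) (3,7) (4,1) (5,3) (6,5) (7,8) (8,4)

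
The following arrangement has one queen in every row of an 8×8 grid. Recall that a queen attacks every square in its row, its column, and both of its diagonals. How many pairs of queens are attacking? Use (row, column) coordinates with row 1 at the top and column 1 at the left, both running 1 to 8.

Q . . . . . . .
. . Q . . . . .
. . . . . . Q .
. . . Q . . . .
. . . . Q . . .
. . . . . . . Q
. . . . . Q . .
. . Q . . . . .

Same column: (2,3)–(8,3) (column 3).
Same diagonal: (1,1)–(4,4) (|1−4| = |1−4| = 3); (1,1)–(5,5) (|1−5| = |1−5| = 4); (3,7)–(5,5) (|3−5| = |7−5| = 2); (4,4)–(5,5) (|4−5| = |4−5| = 1).
Total attacking pairs: 5.

5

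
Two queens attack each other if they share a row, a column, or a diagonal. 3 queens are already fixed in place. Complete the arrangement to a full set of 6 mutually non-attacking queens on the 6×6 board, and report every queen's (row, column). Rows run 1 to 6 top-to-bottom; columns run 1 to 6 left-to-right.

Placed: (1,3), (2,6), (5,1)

(1,3) (2,6) (3,2) (4,5) (5,1) (6,4)

Row 3: attacked by (1,3)→{1,3,5}; (2,6)→{5,6}; (5,1)→{1,3}. Safe: 2, 4. Place at column 2.
Row 4: attacked by (1,3)→{3,6}; (2,6)→{4,6}; (3,2)→{1,2,3}; (5,1)→{1,2}. Safe: 5. Place at column 5.
Row 6: attacked by (1,3)→{3}; (2,6)→{2,6}; (3,2)→{2,5}; (4,5)→{3,5}; (5,1)→{1,2}. Safe: 4. Place at column 4.
Columns [3, 6, 2, 5, 1, 4], r−c [-2, -4, 1, -1, 4, 2], r+c [4, 8, 5, 9, 6, 10] are all distinct, so no two queens attack.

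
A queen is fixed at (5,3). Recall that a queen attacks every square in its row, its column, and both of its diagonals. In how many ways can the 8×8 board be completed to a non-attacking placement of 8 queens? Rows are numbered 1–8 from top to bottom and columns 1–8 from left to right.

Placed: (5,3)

12

Branch on row 1: col 1 → 1; col 2 → 3; col 4 → 0; col 5 → 6; col 6 → 2; col 8 → 0.
Sum: 1 + 3 + 0 + 6 + 2 + 0 = 12.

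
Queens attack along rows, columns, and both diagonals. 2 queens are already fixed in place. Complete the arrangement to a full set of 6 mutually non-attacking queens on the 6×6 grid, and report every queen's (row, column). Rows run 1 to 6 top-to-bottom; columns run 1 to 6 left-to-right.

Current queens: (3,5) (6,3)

Row 1: attacked by (3,5)→{3,5}; (6,3)→{3}. Safe: 1, 2, 4, 6. Place at column 4.
Row 2: attacked by (1,4)→{3,4,5}; (3,5)→{4,5,6}; (6,3)→{3}. Safe: 1, 2. Place at column 1.
Row 4: attacked by (1,4)→{1,4}; (2,1)→{1,3}; (3,5)→{4,5,6}; (6,3)→{1,3,5}. Safe: 2. Place at column 2.
Row 5: attacked by (1,4)→{4}; (2,1)→{1,4}; (3,5)→{3,5}; (4,2)→{1,2,3}; (6,3)→{2,3,4}. Safe: 6. Place at column 6.
Columns [4, 1, 5, 2, 6, 3], r−c [-3, 1, -2, 2, -1, 3], r+c [5, 3, 8, 6, 11, 9] are all distinct, so no two queens attack.

(1,4) (2,1) (3,5) (4,2) (5,6) (6,3)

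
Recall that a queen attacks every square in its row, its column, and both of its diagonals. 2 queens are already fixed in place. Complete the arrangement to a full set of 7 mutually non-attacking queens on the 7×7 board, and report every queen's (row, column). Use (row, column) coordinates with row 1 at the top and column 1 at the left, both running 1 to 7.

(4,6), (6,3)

Row 1: attacked by (4,6)→{3,6}; (6,3)→{3}. Safe: 1, 2, 4, 5, 7. Place at column 7.
Row 2: attacked by (1,7)→{6,7}; (4,6)→{4,6}; (6,3)→{3,7}. Safe: 1, 2, 5. Place at column 2.
Row 3: attacked by (1,7)→{5,7}; (2,2)→{1,2,3}; (4,6)→{5,6,7}; (6,3)→{3,6}. Safe: 4. Place at column 4.
Row 5: attacked by (1,7)→{3,7}; (2,2)→{2,5}; (3,4)→{2,4,6}; (4,6)→{5,6,7}; (6,3)→{2,3,4}. Safe: 1. Place at column 1.
Row 7: attacked by (1,7)→{1,7}; (2,2)→{2,7}; (3,4)→{4}; (4,6)→{3,6}; (5,1)→{1,3}; (6,3)→{2,3,4}. Safe: 5. Place at column 5.
Columns [7, 2, 4, 6, 1, 3, 5], r−c [-6, 0, -1, -2, 4, 3, 2], r+c [8, 4, 7, 10, 6, 9, 12] are all distinct, so no two queens attack.

(1,7) (2,2) (3,4) (4,6) (5,1) (6,3) (7,5)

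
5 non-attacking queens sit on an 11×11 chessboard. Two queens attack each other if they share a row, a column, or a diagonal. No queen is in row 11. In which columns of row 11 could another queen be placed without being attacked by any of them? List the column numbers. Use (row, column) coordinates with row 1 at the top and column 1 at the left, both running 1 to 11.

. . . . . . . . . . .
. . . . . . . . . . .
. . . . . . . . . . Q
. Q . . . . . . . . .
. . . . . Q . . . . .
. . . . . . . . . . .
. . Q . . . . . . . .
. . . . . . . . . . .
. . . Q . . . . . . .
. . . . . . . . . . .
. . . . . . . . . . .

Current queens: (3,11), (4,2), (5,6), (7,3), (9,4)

columns 1, 5, 8, 10

(3,11) attacks row 11 at column 11 and diagonals 3.
(4,2) attacks row 11 at column 2 and diagonals 9.
(5,6) attacks row 11 at column 6.
(7,3) attacks row 11 at column 3 and diagonals 7.
(9,4) attacks row 11 at column 4 and diagonals 2, 6.
Attacked columns: {2, 3, 4, 6, 7, 9, 11}. Safe: {1, 5, 8, 10}.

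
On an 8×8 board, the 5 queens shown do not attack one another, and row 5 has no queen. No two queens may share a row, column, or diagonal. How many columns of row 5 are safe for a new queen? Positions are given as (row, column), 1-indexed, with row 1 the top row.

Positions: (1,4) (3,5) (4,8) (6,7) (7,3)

1

(1,4) attacks row 5 at column 4 and diagonals 8.
(3,5) attacks row 5 at column 5 and diagonals 3, 7.
(4,8) attacks row 5 at column 8 and diagonals 7.
(6,7) attacks row 5 at column 7 and diagonals 6, 8.
(7,3) attacks row 5 at column 3 and diagonals 1, 5.
Attacked columns: {1, 3, 4, 5, 6, 7, 8}. Safe: {2}.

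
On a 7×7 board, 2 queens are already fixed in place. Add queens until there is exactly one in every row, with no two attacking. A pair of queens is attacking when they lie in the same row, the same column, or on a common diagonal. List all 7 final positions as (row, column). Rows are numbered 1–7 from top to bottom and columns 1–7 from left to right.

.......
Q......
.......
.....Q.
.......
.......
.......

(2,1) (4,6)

Row 1: attacked by (2,1)→{1,2}; (4,6)→{3,6}. Safe: 4, 5, 7. Place at column 4.
Row 3: attacked by (1,4)→{2,4,6}; (2,1)→{1,2}; (4,6)→{5,6,7}. Safe: 3. Place at column 3.
Row 5: attacked by (1,4)→{4}; (2,1)→{1,4}; (3,3)→{1,3,5}; (4,6)→{5,6,7}. Safe: 2. Place at column 2.
Row 6: attacked by (1,4)→{4}; (2,1)→{1,5}; (3,3)→{3,6}; (4,6)→{4,6}; (5,2)→{1,2,3}. Safe: 7. Place at column 7.
Row 7: attacked by (1,4)→{4}; (2,1)→{1,6}; (3,3)→{3,7}; (4,6)→{3,6}; (5,2)→{2,4}; (6,7)→{6,7}. Safe: 5. Place at column 5.
Columns [4, 1, 3, 6, 2, 7, 5], r−c [-3, 1, 0, -2, 3, -1, 2], r+c [5, 3, 6, 10, 7, 13, 12] are all distinct, so no two queens attack.

(1,4) (2,1) (3,3) (4,6) (5,2) (6,7) (7,5)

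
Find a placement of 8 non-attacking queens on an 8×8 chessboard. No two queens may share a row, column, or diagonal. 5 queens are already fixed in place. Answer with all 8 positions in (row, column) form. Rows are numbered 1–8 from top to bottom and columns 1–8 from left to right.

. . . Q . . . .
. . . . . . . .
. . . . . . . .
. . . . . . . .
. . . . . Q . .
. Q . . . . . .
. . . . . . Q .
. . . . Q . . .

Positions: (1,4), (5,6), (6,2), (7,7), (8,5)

(1,4) (2,8) (3,1) (4,3) (5,6) (6,2) (7,7) (8,5)

Row 2: attacked by (1,4)→{3,4,5}; (5,6)→{3,6}; (6,2)→{2,6}; (7,7)→{2,7}; (8,5)→{5}. Safe: 1, 8. Place at column 8.
Row 3: attacked by (1,4)→{2,4,6}; (2,8)→{7,8}; (5,6)→{4,6,8}; (6,2)→{2,5}; (7,7)→{3,7}; (8,5)→{5}. Safe: 1. Place at column 1.
Row 4: attacked by (1,4)→{1,4,7}; (2,8)→{6,8}; (3,1)→{1,2}; (5,6)→{5,6,7}; (6,2)→{2,4}; (7,7)→{4,7}; (8,5)→{1,5}. Safe: 3. Place at column 3.
Columns [4, 8, 1, 3, 6, 2, 7, 5], r−c [-3, -6, 2, 1, -1, 4, 0, 3], r+c [5, 10, 4, 7, 11, 8, 14, 13] are all distinct, so no two queens attack.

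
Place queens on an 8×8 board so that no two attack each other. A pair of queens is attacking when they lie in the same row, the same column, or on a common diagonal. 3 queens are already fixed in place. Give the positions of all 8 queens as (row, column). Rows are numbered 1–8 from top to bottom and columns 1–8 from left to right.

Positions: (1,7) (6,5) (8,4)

Row 2: attacked by (1,7)→{6,7,8}; (6,5)→{1,5}; (8,4)→{4}. Safe: 2, 3. Place at column 3.
Row 3: attacked by (1,7)→{5,7}; (2,3)→{2,3,4}; (6,5)→{2,5,8}; (8,4)→{4}. Safe: 1, 6. Place at column 1.
Row 4: attacked by (1,7)→{4,7}; (2,3)→{1,3,5}; (3,1)→{1,2}; (6,5)→{3,5,7}; (8,4)→{4,8}. Safe: 6. Place at column 6.
Row 5: attacked by (1,7)→{3,7}; (2,3)→{3,6}; (3,1)→{1,3}; (4,6)→{5,6,7}; (6,5)→{4,5,6}; (8,4)→{1,4,7}. Safe: 2, 8. Place at column 8.
Row 7: attacked by (1,7)→{1,7}; (2,3)→{3,8}; (3,1)→{1,5}; (4,6)→{3,6}; (5,8)→{6,8}; (6,5)→{4,5,6}; (8,4)→{3,4,5}. Safe: 2. Place at column 2.
Columns [7, 3, 1, 6, 8, 5, 2, 4], r−c [-6, -1, 2, -2, -3, 1, 5, 4], r+c [8, 5, 4, 10, 13, 11, 9, 12] are all distinct, so no two queens attack.

(1,7) (2,3) (3,1) (4,6) (5,8) (6,5) (7,2) (8,4)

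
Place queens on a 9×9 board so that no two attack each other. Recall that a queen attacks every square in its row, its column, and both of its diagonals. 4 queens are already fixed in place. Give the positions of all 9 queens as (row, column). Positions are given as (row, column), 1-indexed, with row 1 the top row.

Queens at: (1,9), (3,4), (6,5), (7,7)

(1,9) (2,6) (3,4) (4,2) (5,8) (6,5) (7,7) (8,1) (9,3)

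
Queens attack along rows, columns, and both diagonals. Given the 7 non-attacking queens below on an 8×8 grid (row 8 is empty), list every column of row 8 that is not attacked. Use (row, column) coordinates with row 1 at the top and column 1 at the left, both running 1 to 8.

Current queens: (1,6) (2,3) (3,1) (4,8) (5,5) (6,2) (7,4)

columns 7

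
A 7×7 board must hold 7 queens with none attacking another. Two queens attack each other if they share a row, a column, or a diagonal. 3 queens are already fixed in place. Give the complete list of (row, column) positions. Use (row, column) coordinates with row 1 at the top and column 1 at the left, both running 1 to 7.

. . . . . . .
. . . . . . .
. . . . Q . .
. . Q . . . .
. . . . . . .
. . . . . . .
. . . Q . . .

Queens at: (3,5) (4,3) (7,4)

(1,2) (2,7) (3,5) (4,3) (5,1) (6,6) (7,4)

Row 1: attacked by (3,5)→{3,5,7}; (4,3)→{3,6}; (7,4)→{4}. Safe: 1, 2. Place at column 2.
Row 2: attacked by (1,2)→{1,2,3}; (3,5)→{4,5,6}; (4,3)→{1,3,5}; (7,4)→{4}. Safe: 7. Place at column 7.
Row 5: attacked by (1,2)→{2,6}; (2,7)→{4,7}; (3,5)→{3,5,7}; (4,3)→{2,3,4}; (7,4)→{2,4,6}. Safe: 1. Place at column 1.
Row 6: attacked by (1,2)→{2,7}; (2,7)→{3,7}; (3,5)→{2,5}; (4,3)→{1,3,5}; (5,1)→{1,2}; (7,4)→{3,4,5}. Safe: 6. Place at column 6.
Columns [2, 7, 5, 3, 1, 6, 4], r−c [-1, -5, -2, 1, 4, 0, 3], r+c [3, 9, 8, 7, 6, 12, 11] are all distinct, so no two queens attack.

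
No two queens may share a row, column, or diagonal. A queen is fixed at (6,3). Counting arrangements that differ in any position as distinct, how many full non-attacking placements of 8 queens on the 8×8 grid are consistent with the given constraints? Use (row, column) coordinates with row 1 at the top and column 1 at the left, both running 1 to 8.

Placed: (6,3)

4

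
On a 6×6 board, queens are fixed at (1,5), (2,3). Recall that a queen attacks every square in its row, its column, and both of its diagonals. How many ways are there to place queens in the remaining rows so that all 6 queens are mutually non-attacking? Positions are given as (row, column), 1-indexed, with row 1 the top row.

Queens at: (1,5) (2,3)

Branch on row 3: col 1 → 1; col 6 → 0.
Sum: 1 + 0 = 1.

1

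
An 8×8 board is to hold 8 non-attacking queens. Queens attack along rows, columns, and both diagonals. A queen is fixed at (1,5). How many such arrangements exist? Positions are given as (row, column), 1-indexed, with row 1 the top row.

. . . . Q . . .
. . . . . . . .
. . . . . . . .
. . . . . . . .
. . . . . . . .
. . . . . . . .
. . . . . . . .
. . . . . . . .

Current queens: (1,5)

18

Branch on row 2: col 1 → 3; col 2 → 4; col 3 → 3; col 7 → 6; col 8 → 2.
Sum: 3 + 4 + 3 + 6 + 2 = 18.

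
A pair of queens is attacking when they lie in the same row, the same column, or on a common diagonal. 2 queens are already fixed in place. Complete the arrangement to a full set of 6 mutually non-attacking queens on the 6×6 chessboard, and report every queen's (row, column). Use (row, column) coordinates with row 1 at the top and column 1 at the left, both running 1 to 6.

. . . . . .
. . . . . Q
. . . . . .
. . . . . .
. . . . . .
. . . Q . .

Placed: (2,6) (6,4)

(1,3) (2,6) (3,2) (4,5) (5,1) (6,4)

Row 1: attacked by (2,6)→{5,6}; (6,4)→{4}. Safe: 1, 2, 3. Place at column 3.
Row 3: attacked by (1,3)→{1,3,5}; (2,6)→{5,6}; (6,4)→{1,4}. Safe: 2. Place at column 2.
Row 4: attacked by (1,3)→{3,6}; (2,6)→{4,6}; (3,2)→{1,2,3}; (6,4)→{2,4,6}. Safe: 5. Place at column 5.
Row 5: attacked by (1,3)→{3}; (2,6)→{3,6}; (3,2)→{2,4}; (4,5)→{4,5,6}; (6,4)→{3,4,5}. Safe: 1. Place at column 1.
Columns [3, 6, 2, 5, 1, 4], r−c [-2, -4, 1, -1, 4, 2], r+c [4, 8, 5, 9, 6, 10] are all distinct, so no two queens attack.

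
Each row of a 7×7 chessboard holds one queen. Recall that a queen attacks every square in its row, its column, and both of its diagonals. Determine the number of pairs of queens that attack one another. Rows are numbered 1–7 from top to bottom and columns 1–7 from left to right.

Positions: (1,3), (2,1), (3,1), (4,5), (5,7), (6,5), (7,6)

Same column: (2,1)–(3,1) (column 1); (4,5)–(6,5) (column 5).
Same diagonal: (1,3)–(3,1) (|1−3| = |3−1| = 2); (1,3)–(5,7) (|1−5| = |3−7| = 4); (2,1)–(6,5) (|2−6| = |1−5| = 4); (2,1)–(7,6) (|2−7| = |1−6| = 5); (6,5)–(7,6) (|6−7| = |5−6| = 1).
Total attacking pairs: 7.

7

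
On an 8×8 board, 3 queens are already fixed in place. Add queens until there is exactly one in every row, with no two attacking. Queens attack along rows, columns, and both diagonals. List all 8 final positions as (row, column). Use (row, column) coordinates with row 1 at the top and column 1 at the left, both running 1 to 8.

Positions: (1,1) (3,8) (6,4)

(1,1) (2,6) (3,8) (4,3) (5,7) (6,4) (7,2) (8,5)

Row 2: attacked by (1,1)→{1,2}; (3,8)→{7,8}; (6,4)→{4,8}. Safe: 3, 5, 6. Place at column 6.
Row 4: attacked by (1,1)→{1,4}; (2,6)→{4,6,8}; (3,8)→{7,8}; (6,4)→{2,4,6}. Safe: 3, 5. Place at column 3.
Row 5: attacked by (1,1)→{1,5}; (2,6)→{3,6}; (3,8)→{6,8}; (4,3)→{2,3,4}; (6,4)→{3,4,5}. Safe: 7. Place at column 7.
Row 7: attacked by (1,1)→{1,7}; (2,6)→{1,6}; (3,8)→{4,8}; (4,3)→{3,6}; (5,7)→{5,7}; (6,4)→{3,4,5}. Safe: 2. Place at column 2.
Row 8: attacked by (1,1)→{1,8}; (2,6)→{6}; (3,8)→{3,8}; (4,3)→{3,7}; (5,7)→{4,7}; (6,4)→{2,4,6}; (7,2)→{1,2,3}. Safe: 5. Place at column 5.
Columns [1, 6, 8, 3, 7, 4, 2, 5], r−c [0, -4, -5, 1, -2, 2, 5, 3], r+c [2, 8, 11, 7, 12, 10, 9, 13] are all distinct, so no two queens attack.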